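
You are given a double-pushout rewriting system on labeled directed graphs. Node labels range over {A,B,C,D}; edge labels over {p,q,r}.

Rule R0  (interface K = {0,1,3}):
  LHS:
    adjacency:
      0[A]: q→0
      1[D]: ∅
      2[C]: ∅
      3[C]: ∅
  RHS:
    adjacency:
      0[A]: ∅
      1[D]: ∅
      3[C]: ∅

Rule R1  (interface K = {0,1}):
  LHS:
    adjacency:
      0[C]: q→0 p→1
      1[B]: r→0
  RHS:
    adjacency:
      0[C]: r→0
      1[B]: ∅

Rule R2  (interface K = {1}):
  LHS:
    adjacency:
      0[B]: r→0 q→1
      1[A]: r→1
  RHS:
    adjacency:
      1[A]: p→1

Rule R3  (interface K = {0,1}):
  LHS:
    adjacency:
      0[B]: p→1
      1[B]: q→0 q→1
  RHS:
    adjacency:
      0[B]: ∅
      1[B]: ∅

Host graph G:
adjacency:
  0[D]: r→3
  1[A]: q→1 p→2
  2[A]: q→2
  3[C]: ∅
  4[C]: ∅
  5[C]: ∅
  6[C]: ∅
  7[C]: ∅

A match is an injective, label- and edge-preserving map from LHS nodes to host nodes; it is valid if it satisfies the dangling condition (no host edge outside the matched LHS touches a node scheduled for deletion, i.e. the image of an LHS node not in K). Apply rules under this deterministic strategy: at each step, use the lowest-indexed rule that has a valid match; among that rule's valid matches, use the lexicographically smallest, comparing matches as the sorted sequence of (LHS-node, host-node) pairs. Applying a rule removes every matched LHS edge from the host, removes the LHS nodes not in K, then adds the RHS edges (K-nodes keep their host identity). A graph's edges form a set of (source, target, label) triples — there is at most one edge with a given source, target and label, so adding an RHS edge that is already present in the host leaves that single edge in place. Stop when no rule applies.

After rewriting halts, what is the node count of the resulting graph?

start.  V:8 E:4  edges: 0-r->3 1-q->1 1-p->2 2-q->2
1. fire R0 via {0↦1, 1↦0, 2↦4, 3↦3}  →  V:7 E:3  edges: 0-r->3 1-p->2 2-q->2
2. fire R0 via {0↦2, 1↦0, 2↦5, 3↦3}  →  V:6 E:2  edges: 0-r->3 1-p->2
halt: no rule applies after step 2
NF nodes: {0:D, 1:A, 2:A, 3:C, 6:C, 7:C}

Answer: 6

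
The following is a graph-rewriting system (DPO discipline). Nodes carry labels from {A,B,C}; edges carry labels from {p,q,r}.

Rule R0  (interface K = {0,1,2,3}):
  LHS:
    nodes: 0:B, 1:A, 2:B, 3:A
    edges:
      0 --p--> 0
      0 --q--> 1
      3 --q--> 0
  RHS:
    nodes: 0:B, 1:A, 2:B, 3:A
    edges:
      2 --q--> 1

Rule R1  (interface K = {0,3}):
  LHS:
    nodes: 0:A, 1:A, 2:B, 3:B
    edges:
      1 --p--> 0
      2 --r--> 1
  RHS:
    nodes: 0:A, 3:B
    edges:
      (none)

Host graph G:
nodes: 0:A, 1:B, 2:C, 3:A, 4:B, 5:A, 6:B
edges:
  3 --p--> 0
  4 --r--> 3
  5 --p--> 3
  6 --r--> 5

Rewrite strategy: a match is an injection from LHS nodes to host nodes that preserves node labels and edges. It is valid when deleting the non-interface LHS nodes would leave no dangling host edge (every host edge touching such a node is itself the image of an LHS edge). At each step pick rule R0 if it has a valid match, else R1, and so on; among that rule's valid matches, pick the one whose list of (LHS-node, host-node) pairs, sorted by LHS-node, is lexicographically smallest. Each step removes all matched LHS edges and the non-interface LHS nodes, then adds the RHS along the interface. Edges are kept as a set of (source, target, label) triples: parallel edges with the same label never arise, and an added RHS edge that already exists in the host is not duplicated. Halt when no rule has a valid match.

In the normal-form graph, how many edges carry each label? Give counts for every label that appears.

initial: |V|=7 |E|=4  E = 3-p->0 4-r->3 5-p->3 6-r->5
step 1: apply R1 at {0↦3, 1↦5, 2↦6, 3↦1}  → |V|=5 |E|=2  E = 3-p->0 4-r->3
step 2: apply R1 at {0↦0, 1↦3, 2↦4, 3↦1}  → |V|=3 |E|=0  E = ∅
final graph: no rule applies after step 2
NF edges: []

Answer: (no edges)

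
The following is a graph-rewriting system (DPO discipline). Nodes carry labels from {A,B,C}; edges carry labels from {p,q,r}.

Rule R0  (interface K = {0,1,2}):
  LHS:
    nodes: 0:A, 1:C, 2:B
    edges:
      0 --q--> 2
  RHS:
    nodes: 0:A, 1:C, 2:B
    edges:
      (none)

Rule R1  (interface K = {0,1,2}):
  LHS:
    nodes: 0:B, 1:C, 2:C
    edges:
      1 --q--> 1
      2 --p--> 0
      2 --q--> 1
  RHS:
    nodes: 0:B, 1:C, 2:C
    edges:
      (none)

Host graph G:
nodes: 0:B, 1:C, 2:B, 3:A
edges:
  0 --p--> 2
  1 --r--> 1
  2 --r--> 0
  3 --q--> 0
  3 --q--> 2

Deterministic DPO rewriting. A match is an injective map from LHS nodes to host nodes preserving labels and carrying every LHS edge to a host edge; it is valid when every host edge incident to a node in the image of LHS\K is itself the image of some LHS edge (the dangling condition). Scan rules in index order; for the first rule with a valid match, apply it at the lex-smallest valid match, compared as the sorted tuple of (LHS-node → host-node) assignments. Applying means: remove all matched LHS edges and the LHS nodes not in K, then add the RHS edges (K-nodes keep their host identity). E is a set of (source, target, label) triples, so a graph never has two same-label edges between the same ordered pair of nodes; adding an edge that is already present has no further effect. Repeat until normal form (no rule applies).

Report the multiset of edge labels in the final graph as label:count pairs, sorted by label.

[0] host  ⇒  4 nodes, 5 edges  {0-p->2 1-r->1 2-r->0 3-q->0 3-q->2}
[1] R0 @ {0↦3, 1↦1, 2↦0}  ⇒  4 nodes, 4 edges  {0-p->2 1-r->1 2-r->0 3-q->2}
[2] R0 @ {0↦3, 1↦1, 2↦2}  ⇒  4 nodes, 3 edges  {0-p->2 1-r->1 2-r->0}
halt: no rule applies after step 2
NF edges: [(0, 2, 'p'), (1, 1, 'r'), (2, 0, 'r')]

Answer: p:1 r:2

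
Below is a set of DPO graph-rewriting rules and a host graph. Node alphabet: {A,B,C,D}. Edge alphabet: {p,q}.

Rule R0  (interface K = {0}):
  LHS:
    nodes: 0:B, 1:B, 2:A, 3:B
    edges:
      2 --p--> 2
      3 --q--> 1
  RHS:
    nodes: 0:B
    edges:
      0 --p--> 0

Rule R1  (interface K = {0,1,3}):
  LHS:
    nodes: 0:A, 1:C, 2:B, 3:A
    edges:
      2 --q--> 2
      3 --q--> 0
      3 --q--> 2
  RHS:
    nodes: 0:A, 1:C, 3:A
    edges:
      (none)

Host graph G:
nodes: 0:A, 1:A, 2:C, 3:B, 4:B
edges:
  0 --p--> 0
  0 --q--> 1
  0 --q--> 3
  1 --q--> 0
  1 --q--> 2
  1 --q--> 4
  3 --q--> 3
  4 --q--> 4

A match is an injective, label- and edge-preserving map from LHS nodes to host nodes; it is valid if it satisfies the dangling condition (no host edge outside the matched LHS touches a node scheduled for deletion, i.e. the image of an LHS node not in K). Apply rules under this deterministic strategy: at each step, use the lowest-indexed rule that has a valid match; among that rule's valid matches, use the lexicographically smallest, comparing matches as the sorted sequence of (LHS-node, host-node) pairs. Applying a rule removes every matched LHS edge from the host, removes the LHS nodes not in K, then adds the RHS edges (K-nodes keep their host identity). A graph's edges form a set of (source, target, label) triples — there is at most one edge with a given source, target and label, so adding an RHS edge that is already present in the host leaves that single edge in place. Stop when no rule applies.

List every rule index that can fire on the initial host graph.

Answer: [R1]

Steps:
R0: no valid match — LHS pattern not found
R1: 2 valid matches — {0↦0, 1↦2, 2↦4, 3↦1}, {0↦1, 1↦2, 2↦3, 3↦0}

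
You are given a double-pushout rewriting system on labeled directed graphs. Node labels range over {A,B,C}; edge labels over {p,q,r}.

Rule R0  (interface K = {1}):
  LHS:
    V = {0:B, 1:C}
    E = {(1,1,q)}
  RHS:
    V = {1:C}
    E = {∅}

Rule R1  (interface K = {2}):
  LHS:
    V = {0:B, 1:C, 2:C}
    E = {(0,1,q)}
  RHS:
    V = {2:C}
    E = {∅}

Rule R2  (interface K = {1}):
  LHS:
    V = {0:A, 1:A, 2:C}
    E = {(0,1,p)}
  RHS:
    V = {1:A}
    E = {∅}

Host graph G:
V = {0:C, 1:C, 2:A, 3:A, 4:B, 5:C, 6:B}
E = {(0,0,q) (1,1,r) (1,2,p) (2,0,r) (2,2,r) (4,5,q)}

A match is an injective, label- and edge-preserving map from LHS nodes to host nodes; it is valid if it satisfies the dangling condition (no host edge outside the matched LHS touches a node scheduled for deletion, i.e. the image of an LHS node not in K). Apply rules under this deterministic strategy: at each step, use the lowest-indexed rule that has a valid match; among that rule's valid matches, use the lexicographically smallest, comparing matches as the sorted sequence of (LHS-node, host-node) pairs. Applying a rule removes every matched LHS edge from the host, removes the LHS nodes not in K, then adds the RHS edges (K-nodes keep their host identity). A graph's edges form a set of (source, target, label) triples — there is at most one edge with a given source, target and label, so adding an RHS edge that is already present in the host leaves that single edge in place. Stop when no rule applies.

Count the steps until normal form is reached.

Answer: 2

Steps:
initial: |V|=7 |E|=6  E = 0-q->0 1-r->1 1-p->2 2-r->0 2-r->2 4-q->5
step 1: apply R0 at {0↦6, 1↦0}  → |V|=6 |E|=5  E = 1-r->1 1-p->2 2-r->0 2-r->2 4-q->5
step 2: apply R1 at {0↦4, 1↦5, 2↦0}  → |V|=4 |E|=4  E = 1-r->1 1-p->2 2-r->0 2-r->2
normal form: no rule applies after step 2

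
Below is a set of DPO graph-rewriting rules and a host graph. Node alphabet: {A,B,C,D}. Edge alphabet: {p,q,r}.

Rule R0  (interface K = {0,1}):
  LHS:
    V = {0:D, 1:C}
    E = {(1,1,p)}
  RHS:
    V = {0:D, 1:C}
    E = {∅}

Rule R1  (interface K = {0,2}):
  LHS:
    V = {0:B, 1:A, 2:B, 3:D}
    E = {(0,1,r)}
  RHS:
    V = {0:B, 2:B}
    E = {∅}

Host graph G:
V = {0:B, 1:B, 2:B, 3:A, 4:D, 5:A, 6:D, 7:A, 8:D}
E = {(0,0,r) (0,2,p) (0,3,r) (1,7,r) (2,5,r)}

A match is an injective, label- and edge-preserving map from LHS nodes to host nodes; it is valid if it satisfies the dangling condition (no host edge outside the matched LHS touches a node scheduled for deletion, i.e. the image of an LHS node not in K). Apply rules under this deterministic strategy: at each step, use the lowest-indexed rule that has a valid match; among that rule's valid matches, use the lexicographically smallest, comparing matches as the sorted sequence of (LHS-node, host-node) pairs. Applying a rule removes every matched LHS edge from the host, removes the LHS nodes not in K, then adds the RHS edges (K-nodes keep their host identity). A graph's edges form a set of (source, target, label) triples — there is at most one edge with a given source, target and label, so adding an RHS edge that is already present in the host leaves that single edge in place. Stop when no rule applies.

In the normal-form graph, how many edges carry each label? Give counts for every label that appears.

Answer: p:1 r:1

Derivation:
[0] host  ⇒  9 nodes, 5 edges  {0-r->0 0-p->2 0-r->3 1-r->7 2-r->5}
[1] R1 @ {0↦0, 1↦3, 2↦1, 3↦4}  ⇒  7 nodes, 4 edges  {0-r->0 0-p->2 1-r->7 2-r->5}
[2] R1 @ {0↦1, 1↦7, 2↦0, 3↦6}  ⇒  5 nodes, 3 edges  {0-r->0 0-p->2 2-r->5}
[3] R1 @ {0↦2, 1↦5, 2↦0, 3↦8}  ⇒  3 nodes, 2 edges  {0-r->0 0-p->2}
final graph: no rule applies after step 3
NF edges: [(0, 0, 'r'), (0, 2, 'p')]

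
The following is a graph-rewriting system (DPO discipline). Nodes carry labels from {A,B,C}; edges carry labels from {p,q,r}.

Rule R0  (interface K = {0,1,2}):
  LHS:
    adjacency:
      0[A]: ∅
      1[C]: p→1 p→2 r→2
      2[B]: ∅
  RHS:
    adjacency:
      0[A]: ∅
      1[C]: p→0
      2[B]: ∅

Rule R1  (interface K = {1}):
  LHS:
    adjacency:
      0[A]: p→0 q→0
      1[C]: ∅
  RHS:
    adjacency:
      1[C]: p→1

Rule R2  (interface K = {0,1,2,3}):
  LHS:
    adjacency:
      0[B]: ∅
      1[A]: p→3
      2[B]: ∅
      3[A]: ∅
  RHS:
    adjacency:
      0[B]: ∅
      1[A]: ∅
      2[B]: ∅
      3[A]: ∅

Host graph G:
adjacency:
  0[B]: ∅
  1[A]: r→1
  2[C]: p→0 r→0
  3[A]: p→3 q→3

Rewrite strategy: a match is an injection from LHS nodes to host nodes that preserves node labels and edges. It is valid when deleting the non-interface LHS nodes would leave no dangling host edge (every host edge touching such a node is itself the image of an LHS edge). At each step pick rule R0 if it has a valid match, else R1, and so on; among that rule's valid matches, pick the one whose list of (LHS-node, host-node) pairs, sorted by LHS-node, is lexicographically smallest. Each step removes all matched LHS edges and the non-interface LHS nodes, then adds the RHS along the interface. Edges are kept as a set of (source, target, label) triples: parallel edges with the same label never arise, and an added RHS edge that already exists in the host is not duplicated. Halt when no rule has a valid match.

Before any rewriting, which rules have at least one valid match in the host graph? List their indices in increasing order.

R0: no valid match — LHS pattern not found
R1: 1 valid match — {0↦3, 1↦2}
R2: no valid match — LHS pattern not found

Answer: [R1]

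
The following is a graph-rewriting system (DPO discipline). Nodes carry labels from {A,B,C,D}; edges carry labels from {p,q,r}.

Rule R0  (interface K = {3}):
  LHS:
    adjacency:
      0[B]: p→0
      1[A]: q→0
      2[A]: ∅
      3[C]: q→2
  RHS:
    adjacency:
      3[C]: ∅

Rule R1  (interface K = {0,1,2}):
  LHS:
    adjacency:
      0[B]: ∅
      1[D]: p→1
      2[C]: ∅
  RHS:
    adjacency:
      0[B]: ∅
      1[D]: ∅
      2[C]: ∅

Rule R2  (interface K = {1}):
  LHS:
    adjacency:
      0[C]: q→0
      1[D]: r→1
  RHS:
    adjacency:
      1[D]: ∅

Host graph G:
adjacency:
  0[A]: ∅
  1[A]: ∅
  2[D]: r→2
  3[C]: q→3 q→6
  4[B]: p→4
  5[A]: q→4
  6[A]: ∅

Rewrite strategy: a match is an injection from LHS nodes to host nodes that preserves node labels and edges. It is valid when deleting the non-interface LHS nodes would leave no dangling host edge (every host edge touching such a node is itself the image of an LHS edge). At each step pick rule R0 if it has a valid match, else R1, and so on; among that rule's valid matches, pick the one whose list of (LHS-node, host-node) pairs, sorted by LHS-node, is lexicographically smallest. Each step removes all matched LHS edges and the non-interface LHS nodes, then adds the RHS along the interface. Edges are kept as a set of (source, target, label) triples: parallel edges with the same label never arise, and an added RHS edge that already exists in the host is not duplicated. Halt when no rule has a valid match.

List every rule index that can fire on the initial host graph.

Answer: [R0]

Rewrite trace:
R0: 1 valid match — {0↦4, 1↦5, 2↦6, 3↦3}
R1: no valid match — LHS pattern not found
R2: no valid match — 1 raw match, all fail dangling condition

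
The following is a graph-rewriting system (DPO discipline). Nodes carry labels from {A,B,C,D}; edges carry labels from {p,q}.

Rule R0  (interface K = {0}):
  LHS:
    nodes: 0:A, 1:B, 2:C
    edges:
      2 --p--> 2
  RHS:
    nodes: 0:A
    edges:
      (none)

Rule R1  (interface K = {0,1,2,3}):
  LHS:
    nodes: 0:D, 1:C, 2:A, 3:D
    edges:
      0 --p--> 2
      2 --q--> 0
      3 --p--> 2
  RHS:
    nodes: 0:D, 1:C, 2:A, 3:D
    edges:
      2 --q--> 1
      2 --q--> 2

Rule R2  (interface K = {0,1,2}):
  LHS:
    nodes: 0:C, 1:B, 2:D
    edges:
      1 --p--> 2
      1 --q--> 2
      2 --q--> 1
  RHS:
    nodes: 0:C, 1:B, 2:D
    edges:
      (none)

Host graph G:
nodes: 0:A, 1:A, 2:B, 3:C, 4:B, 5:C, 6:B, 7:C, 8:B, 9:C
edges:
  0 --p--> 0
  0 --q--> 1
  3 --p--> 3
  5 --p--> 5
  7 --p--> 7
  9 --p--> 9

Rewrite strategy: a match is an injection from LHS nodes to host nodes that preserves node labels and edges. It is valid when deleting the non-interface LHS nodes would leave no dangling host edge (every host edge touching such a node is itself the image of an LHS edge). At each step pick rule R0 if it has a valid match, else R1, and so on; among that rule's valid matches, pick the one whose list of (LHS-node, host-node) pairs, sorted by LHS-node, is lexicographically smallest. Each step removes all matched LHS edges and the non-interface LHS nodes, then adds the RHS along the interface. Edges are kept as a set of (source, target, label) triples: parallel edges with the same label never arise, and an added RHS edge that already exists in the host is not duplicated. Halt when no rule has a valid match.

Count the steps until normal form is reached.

[0] host  ⇒  10 nodes, 6 edges  {0-p->0 0-q->1 3-p->3 5-p->5 7-p->7 9-p->9}
[1] R0 @ {0↦0, 1↦2, 2↦3}  ⇒  8 nodes, 5 edges  {0-p->0 0-q->1 5-p->5 7-p->7 9-p->9}
[2] R0 @ {0↦0, 1↦4, 2↦5}  ⇒  6 nodes, 4 edges  {0-p->0 0-q->1 7-p->7 9-p->9}
[3] R0 @ {0↦0, 1↦6, 2↦7}  ⇒  4 nodes, 3 edges  {0-p->0 0-q->1 9-p->9}
[4] R0 @ {0↦0, 1↦8, 2↦9}  ⇒  2 nodes, 2 edges  {0-p->0 0-q->1}
final graph: no rule applies after step 4

Answer: 4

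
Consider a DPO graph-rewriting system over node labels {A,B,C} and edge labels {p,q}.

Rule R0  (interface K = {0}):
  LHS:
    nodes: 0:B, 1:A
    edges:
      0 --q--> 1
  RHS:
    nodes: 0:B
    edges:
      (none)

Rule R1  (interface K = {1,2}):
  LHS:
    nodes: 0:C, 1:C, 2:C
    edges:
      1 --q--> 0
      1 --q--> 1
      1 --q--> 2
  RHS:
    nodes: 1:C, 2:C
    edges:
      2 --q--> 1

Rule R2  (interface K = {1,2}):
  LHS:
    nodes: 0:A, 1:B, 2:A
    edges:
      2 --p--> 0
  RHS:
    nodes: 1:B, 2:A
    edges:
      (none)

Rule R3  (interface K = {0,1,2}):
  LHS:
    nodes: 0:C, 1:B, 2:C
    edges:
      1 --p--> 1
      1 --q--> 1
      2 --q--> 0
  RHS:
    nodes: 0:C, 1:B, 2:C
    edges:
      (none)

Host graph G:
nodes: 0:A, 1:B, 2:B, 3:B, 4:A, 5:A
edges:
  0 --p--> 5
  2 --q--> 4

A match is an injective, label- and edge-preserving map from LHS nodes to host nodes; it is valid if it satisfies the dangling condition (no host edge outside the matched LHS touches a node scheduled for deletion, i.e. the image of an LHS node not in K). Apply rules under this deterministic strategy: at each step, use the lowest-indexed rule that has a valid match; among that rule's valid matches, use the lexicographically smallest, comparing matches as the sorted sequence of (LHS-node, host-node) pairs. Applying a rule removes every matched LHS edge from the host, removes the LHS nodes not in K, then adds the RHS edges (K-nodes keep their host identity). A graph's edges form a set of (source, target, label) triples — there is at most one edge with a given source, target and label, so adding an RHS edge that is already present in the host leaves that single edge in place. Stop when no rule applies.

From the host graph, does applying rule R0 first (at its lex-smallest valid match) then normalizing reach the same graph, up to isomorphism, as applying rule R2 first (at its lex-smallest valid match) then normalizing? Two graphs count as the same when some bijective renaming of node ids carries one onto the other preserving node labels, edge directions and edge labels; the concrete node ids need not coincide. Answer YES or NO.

branch R0-first: apply at {0↦2, 1↦4} → |E|=1, then 1 more step(s) → NF |V|=4 |E|=0 V={0:A, 1:B, 2:B, 3:B} E=∅
branch R2-first: apply at {0↦5, 1↦1, 2↦0} → |E|=1, then 1 more step(s) → NF |V|=4 |E|=0 V={0:A, 1:B, 2:B, 3:B} E=∅
graphs isomorphic (equal up to label-preserving node renaming)

Answer: YES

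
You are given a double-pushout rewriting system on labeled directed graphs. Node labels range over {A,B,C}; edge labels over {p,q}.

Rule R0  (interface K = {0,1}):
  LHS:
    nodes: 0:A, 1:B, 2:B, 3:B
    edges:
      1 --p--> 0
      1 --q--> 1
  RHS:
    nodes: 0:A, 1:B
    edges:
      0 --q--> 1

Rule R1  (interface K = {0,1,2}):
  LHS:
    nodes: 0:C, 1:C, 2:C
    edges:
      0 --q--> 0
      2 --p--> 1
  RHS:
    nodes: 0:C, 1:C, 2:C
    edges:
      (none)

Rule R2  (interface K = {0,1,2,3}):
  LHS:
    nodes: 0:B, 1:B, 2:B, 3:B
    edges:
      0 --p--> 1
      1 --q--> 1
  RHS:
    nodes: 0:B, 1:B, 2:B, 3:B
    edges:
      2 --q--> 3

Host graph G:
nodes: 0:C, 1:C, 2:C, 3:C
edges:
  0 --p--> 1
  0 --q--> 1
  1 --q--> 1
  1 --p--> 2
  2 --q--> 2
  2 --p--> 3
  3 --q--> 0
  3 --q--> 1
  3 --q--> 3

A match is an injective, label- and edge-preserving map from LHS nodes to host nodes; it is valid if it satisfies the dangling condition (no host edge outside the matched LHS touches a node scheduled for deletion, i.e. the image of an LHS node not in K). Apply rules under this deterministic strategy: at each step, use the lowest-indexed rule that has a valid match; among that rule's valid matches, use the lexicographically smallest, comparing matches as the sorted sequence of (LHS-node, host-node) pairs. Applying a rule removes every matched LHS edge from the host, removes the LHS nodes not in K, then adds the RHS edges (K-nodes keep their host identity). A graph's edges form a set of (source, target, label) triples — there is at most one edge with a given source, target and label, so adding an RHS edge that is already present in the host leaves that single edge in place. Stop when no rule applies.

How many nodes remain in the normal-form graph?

Answer: 4

Rewrite trace:
start.  V:4 E:9  edges: 0-p->1 0-q->1 1-q->1 1-p->2 2-q->2 2-p->3 3-q->0 3-q->1 3-q->3
1. fire R1 via {0↦1, 1↦3, 2↦2}  →  V:4 E:7  edges: 0-p->1 0-q->1 1-p->2 2-q->2 3-q->0 3-q->1 3-q->3
2. fire R1 via {0↦2, 1↦1, 2↦0}  →  V:4 E:5  edges: 0-q->1 1-p->2 3-q->0 3-q->1 3-q->3
3. fire R1 via {0↦3, 1↦2, 2↦1}  →  V:4 E:3  edges: 0-q->1 3-q->0 3-q->1
halt: no rule applies after step 3
NF nodes: {0:C, 1:C, 2:C, 3:C}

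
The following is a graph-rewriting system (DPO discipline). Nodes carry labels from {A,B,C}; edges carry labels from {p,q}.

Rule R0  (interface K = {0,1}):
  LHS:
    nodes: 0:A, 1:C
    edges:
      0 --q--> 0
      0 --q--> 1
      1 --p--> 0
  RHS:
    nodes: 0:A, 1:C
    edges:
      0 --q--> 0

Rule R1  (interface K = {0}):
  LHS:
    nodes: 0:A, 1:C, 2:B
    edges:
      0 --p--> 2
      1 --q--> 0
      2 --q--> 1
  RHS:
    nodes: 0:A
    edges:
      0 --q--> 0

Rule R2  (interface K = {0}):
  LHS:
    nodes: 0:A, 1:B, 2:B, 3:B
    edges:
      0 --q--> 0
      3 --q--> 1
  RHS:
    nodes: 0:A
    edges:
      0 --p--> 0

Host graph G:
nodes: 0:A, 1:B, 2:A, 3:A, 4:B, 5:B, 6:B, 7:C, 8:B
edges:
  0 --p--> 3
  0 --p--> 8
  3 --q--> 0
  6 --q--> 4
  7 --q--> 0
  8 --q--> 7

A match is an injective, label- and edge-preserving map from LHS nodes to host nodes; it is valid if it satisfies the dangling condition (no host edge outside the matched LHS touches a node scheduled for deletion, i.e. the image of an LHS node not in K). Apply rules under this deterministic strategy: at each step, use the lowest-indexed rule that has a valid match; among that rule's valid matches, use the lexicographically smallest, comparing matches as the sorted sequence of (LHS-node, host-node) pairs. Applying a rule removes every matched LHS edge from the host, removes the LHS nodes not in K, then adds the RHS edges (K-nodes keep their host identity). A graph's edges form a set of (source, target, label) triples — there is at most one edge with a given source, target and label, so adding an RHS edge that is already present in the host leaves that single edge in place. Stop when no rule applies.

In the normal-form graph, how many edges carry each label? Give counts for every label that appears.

Answer: p:2 q:1

Derivation:
start.  V:9 E:6  edges: 0-p->3 0-p->8 3-q->0 6-q->4 7-q->0 8-q->7
1. fire R1 via {0↦0, 1↦7, 2↦8}  →  V:7 E:4  edges: 0-q->0 0-p->3 3-q->0 6-q->4
2. fire R2 via {0↦0, 1↦4, 2↦1, 3↦6}  →  V:4 E:3  edges: 0-p->0 0-p->3 3-q->0
halt: no rule applies after step 2
NF edges: [(0, 0, 'p'), (0, 3, 'p'), (3, 0, 'q')]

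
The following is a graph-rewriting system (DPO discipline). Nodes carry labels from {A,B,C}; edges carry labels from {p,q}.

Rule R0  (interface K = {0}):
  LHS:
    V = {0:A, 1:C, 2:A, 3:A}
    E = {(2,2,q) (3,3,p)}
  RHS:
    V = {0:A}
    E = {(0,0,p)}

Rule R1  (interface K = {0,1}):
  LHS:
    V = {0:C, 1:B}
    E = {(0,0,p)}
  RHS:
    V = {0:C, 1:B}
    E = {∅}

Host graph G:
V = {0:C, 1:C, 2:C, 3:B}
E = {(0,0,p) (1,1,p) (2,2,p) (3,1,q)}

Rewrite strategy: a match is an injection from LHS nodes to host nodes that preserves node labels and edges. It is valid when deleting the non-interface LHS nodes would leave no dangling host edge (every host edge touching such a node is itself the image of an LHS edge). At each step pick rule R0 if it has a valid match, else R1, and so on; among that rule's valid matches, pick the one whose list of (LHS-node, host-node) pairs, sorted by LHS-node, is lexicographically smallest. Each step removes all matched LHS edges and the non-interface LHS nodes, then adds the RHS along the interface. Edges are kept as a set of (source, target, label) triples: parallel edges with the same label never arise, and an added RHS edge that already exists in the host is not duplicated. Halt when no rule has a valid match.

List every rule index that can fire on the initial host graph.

R0: no valid match — LHS pattern not found
R1: 3 valid matches — {0↦0, 1↦3}, {0↦1, 1↦3}, {0↦2, 1↦3}

Answer: [R1]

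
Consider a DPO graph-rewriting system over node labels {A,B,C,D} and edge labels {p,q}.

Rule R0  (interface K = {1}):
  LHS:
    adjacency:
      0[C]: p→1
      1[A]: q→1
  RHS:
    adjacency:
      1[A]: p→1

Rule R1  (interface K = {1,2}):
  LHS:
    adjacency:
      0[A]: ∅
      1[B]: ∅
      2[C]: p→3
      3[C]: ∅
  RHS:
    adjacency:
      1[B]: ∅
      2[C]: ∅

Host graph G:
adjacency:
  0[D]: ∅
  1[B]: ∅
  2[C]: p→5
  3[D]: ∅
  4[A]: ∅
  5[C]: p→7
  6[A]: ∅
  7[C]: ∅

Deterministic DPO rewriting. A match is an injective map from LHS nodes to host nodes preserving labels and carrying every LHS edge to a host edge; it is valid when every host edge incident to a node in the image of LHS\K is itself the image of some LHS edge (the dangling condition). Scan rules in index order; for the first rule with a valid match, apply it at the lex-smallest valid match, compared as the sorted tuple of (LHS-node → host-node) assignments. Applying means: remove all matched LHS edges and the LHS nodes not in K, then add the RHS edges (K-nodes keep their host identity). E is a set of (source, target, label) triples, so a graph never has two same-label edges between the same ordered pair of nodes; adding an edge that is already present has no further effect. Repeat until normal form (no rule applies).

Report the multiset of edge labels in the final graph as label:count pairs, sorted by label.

Answer: (no edges)

Rewrite trace:
initial: |V|=8 |E|=2  E = 2-p->5 5-p->7
step 1: apply R1 at {0↦4, 1↦1, 2↦5, 3↦7}  → |V|=6 |E|=1  E = 2-p->5
step 2: apply R1 at {0↦6, 1↦1, 2↦2, 3↦5}  → |V|=4 |E|=0  E = ∅
final graph: no rule applies after step 2
NF edges: []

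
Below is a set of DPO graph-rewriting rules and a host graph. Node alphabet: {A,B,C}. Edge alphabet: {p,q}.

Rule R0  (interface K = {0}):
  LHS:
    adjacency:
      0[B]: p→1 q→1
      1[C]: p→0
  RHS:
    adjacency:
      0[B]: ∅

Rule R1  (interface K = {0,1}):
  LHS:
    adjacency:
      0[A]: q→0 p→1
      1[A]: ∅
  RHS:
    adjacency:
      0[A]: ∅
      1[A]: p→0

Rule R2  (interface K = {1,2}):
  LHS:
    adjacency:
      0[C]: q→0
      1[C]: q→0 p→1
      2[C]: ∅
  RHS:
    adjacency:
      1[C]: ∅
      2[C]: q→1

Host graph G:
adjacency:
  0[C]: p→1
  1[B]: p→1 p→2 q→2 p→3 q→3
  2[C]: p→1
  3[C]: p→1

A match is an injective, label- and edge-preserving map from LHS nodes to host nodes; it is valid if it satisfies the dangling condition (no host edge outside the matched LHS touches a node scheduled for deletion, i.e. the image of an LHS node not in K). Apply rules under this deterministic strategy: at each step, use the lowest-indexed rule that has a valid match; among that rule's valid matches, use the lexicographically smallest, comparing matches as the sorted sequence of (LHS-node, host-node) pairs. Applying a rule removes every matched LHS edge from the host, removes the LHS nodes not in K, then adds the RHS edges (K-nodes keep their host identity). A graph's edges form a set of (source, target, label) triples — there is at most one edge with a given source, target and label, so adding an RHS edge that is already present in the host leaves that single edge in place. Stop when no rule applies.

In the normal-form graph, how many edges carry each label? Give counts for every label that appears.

[0] host  ⇒  4 nodes, 8 edges  {0-p->1 1-p->1 1-p->2 1-q->2 1-p->3 1-q->3 2-p->1 3-p->1}
[1] R0 @ {0↦1, 1↦2}  ⇒  3 nodes, 5 edges  {0-p->1 1-p->1 1-p->3 1-q->3 3-p->1}
[2] R0 @ {0↦1, 1↦3}  ⇒  2 nodes, 2 edges  {0-p->1 1-p->1}
normal form: no rule applies after step 2
NF edges: [(0, 1, 'p'), (1, 1, 'p')]

Answer: p:2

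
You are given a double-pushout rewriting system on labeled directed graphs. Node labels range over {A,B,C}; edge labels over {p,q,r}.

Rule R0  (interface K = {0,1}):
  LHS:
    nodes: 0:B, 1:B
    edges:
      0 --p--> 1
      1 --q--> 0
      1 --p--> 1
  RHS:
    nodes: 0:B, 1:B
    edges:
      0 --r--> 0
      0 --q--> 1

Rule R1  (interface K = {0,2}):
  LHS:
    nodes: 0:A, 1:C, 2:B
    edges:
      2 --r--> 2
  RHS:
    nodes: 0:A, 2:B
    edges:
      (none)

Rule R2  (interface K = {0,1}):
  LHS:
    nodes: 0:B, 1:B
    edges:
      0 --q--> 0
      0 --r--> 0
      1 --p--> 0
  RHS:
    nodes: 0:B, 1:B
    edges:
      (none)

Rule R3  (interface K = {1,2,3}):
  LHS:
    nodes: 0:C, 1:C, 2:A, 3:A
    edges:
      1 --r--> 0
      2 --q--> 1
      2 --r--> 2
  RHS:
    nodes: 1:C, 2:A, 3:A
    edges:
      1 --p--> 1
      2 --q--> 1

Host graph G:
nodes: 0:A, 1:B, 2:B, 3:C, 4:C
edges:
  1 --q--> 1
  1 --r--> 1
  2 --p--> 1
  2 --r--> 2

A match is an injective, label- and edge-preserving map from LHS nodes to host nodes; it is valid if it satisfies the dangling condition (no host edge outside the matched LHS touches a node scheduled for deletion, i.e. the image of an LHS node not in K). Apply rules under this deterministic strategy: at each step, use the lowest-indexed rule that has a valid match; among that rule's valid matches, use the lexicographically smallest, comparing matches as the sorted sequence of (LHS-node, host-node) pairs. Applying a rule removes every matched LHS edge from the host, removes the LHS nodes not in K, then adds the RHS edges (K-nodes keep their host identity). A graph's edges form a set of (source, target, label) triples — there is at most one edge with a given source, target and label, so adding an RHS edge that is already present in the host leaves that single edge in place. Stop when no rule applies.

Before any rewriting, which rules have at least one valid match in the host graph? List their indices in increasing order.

Answer: [R1,R2]

Rewrite trace:
R0: no valid match — LHS pattern not found
R1: 4 valid matches — {0↦0, 1↦3, 2↦1}, {0↦0, 1↦3, 2↦2}, {0↦0, 1↦4, 2↦1} (+1 more)
R2: 1 valid match — {0↦1, 1↦2}
R3: no valid match — LHS pattern not found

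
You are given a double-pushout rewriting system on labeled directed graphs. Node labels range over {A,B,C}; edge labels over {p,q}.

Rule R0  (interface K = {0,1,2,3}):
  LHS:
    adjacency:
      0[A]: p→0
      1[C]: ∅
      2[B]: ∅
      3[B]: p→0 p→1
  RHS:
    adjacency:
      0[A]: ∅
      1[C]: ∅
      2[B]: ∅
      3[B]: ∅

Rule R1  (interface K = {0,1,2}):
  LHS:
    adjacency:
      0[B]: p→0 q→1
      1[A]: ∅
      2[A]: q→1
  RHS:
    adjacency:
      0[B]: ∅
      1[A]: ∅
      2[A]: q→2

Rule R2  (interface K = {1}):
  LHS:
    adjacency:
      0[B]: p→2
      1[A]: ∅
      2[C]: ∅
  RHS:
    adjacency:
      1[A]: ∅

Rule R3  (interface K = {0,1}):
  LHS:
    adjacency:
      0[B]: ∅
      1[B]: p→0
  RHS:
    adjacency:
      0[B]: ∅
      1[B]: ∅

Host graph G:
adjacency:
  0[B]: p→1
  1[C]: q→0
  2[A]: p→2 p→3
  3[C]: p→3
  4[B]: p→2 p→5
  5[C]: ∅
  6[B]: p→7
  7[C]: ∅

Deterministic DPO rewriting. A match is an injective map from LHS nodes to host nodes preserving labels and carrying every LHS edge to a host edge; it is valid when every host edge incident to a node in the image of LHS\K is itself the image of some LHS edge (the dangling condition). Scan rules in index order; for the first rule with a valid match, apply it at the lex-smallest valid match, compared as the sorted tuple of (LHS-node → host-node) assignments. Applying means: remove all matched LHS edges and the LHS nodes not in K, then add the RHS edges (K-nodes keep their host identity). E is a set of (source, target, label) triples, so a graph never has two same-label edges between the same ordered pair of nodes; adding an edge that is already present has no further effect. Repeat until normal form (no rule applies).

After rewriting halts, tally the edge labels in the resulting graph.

Answer: p:3 q:1

Rewrite trace:
[0] host  ⇒  8 nodes, 8 edges  {0-p->1 1-q->0 2-p->2 2-p->3 3-p->3 4-p->2 4-p->5 6-p->7}
[1] R0 @ {0↦2, 1↦5, 2↦0, 3↦4}  ⇒  8 nodes, 5 edges  {0-p->1 1-q->0 2-p->3 3-p->3 6-p->7}
[2] R2 @ {0↦6, 1↦2, 2↦7}  ⇒  6 nodes, 4 edges  {0-p->1 1-q->0 2-p->3 3-p->3}
normal form: no rule applies after step 2
NF edges: [(0, 1, 'p'), (1, 0, 'q'), (2, 3, 'p'), (3, 3, 'p')]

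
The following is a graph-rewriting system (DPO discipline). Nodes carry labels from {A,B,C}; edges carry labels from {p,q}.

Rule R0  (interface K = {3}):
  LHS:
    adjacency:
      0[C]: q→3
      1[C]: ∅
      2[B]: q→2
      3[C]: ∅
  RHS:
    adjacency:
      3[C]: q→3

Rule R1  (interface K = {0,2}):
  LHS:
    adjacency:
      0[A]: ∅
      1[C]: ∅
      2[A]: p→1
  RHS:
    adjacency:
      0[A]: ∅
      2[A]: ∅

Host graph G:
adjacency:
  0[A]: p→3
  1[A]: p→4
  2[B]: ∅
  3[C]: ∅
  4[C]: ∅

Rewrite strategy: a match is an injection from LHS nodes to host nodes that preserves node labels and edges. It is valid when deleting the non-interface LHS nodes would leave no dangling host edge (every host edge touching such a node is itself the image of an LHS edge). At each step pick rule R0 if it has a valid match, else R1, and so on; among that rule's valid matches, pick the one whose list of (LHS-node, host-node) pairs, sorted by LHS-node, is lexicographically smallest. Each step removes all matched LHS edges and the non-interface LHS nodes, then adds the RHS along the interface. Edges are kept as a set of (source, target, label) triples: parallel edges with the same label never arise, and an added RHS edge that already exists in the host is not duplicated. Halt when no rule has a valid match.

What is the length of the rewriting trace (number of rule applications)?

Answer: 2

Derivation:
start.  V:5 E:2  edges: 0-p->3 1-p->4
1. fire R1 via {0↦0, 1↦4, 2↦1}  →  V:4 E:1  edges: 0-p->3
2. fire R1 via {0↦1, 1↦3, 2↦0}  →  V:3 E:0  edges: ∅
normal form: no rule applies after step 2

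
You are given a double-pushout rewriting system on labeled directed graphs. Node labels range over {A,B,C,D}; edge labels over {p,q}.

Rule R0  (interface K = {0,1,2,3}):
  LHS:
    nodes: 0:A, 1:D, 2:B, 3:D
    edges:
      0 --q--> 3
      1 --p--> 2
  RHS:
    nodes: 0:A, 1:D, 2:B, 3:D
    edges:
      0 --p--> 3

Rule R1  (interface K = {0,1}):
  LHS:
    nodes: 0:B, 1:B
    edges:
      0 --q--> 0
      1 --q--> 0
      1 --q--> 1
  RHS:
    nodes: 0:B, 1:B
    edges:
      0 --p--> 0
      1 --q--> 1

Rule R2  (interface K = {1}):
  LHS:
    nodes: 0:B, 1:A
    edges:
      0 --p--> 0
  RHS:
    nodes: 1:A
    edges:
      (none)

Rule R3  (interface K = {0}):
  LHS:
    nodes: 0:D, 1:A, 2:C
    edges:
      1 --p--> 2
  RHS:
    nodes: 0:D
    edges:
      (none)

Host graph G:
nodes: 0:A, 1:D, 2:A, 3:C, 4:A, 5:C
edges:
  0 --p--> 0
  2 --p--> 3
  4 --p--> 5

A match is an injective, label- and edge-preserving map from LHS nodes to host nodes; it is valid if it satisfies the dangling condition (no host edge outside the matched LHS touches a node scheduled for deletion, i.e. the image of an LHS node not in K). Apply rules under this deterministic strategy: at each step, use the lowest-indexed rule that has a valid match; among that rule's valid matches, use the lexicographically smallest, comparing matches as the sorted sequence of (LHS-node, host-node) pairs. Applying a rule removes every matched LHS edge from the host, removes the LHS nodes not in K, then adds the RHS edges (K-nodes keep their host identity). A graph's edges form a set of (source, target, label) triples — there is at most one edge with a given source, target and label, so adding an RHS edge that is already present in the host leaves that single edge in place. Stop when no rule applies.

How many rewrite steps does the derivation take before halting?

Answer: 2

Steps:
start.  V:6 E:3  edges: 0-p->0 2-p->3 4-p->5
1. fire R3 via {0↦1, 1↦2, 2↦3}  →  V:4 E:2  edges: 0-p->0 4-p->5
2. fire R3 via {0↦1, 1↦4, 2↦5}  →  V:2 E:1  edges: 0-p->0
halt: no rule applies after step 2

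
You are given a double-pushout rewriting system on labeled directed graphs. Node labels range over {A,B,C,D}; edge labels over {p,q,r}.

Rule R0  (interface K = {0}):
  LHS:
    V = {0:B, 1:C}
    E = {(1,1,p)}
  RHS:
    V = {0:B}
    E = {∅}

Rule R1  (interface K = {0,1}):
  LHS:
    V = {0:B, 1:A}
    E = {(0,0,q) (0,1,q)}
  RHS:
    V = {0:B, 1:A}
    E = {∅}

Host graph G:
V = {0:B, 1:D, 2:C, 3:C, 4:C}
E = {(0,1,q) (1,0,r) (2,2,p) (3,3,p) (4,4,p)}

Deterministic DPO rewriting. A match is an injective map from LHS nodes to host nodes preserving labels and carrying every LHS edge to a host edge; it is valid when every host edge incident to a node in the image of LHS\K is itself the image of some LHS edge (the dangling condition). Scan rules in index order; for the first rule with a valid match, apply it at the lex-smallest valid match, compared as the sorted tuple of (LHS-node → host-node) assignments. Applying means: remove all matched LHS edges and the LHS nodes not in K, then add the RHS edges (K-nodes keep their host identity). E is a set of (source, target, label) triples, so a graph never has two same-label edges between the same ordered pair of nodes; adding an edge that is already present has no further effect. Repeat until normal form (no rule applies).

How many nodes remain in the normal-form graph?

initial: |V|=5 |E|=5  E = 0-q->1 1-r->0 2-p->2 3-p->3 4-p->4
step 1: apply R0 at {0↦0, 1↦2}  → |V|=4 |E|=4  E = 0-q->1 1-r->0 3-p->3 4-p->4
step 2: apply R0 at {0↦0, 1↦3}  → |V|=3 |E|=3  E = 0-q->1 1-r->0 4-p->4
step 3: apply R0 at {0↦0, 1↦4}  → |V|=2 |E|=2  E = 0-q->1 1-r->0
final graph: no rule applies after step 3
NF nodes: {0:B, 1:D}

Answer: 2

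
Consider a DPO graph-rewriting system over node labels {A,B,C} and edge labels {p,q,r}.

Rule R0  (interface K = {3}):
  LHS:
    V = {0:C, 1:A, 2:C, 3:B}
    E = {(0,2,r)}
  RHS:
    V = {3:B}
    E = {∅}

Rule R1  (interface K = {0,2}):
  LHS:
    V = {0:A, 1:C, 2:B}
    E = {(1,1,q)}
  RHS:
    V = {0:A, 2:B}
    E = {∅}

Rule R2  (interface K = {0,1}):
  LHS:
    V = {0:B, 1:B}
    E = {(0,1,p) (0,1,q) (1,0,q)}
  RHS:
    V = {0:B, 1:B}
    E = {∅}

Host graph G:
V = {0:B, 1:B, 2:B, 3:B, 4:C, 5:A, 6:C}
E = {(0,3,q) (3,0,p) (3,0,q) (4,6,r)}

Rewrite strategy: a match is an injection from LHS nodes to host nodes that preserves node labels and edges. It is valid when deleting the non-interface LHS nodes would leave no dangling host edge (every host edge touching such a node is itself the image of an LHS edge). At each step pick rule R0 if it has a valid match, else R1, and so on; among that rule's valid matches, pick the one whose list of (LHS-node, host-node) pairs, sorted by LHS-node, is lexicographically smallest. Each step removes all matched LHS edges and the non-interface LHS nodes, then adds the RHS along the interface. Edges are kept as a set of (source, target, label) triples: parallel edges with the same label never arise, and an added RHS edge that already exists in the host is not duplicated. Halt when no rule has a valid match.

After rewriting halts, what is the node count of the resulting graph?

Answer: 4

Rewrite trace:
initial: |V|=7 |E|=4  E = 0-q->3 3-p->0 3-q->0 4-r->6
step 1: apply R0 at {0↦4, 1↦5, 2↦6, 3↦0}  → |V|=4 |E|=3  E = 0-q->3 3-p->0 3-q->0
step 2: apply R2 at {0↦3, 1↦0}  → |V|=4 |E|=0  E = ∅
final graph: no rule applies after step 2
NF nodes: {0:B, 1:B, 2:B, 3:B}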